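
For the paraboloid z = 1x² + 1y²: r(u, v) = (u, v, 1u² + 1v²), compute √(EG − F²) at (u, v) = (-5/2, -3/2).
√(EG − F²)|_{(-5/2, -3/2)} = sqrt(35)

E = 4*u^2 + 1, F = 4*u*v, G = 4*v^2 + 1; EG − F² = 4*u^2 + 4*v^2 + 1; √(EG − F²) = sqrt(4*u^2 + 4*v^2 + 1). At the given point: sqrt(35).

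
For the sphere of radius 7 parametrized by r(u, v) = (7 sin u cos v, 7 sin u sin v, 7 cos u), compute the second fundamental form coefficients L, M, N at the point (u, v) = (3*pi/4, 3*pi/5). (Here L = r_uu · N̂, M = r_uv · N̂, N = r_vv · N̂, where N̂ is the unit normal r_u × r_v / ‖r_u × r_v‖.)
L = -7;  M = 0;  N = -7/2

Compute the unit normal N̂(u, v) = (sin(u)^2*cos(v)/Abs(sin(u)), sin(u)^2*sin(v)/Abs(sin(u)), sin(2*u)/(2*Abs(sin(u)))), and the second partials r_uu, r_uv, r_vv. Take dot products:
  L(u, v) = r_uu · N̂ = -7*sin(u)/Abs(sin(u)),
  M(u, v) = r_uv · N̂ = 0,
  N(u, v) = r_vv · N̂ = -7*sin(u)^3/Abs(sin(u)).
Evaluating at (u, v) = (3*pi/4, 3*pi/5):
  L = -7, M = 0, N = -7/2.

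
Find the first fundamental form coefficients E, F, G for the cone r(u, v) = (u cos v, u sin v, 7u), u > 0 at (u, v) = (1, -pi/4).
E = 50;  F = 0;  G = 1

Partials: r_u = (cos(v), sin(v), 7), r_v = (-u*sin(v), u*cos(v), 0). As functions of (u, v):
  E = r_u · r_u = 50,
  F = r_u · r_v = 0,
  G = r_v · r_v = u^2.
Evaluating at (u, v) = (1, -pi/4): E = 50, F = 0, G = 1.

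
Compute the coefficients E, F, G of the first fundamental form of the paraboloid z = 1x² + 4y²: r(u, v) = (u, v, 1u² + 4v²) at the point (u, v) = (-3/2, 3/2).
E = 10;  F = -36;  G = 145

Partials: r_u = (1, 0, 2*u), r_v = (0, 1, 8*v). As functions of (u, v):
  E = r_u · r_u = 4*u^2 + 1,
  F = r_u · r_v = 16*u*v,
  G = r_v · r_v = 64*v^2 + 1.
Evaluating at (u, v) = (-3/2, 3/2): E = 10, F = -36, G = 145.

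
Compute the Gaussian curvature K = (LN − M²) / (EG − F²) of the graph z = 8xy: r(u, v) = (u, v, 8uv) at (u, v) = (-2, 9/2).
K = -64/2411809

Coefficients of the first fundamental form: E = 64*v^2 + 1, F = 64*u*v, G = 64*u^2 + 1.
Coefficients of the second fundamental form: L = 0, M = 8/sqrt(64*u^2 + 64*v^2 + 1), N = 0.
Assemble K = (LN − M²)/(EG − F²) = -64/(4096*u^4 + 8192*u^2*v^2 + 128*u^2 + 4096*v^4 + 128*v^2 + 1). At (u, v) = (-2, 9/2): K = -64/2411809.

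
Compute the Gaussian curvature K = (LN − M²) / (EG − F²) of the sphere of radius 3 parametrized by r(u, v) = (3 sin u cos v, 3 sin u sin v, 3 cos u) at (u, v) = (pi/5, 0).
K = 1/9

Coefficients of the first fundamental form: E = 9, F = 0, G = 9*sin(u)^2.
Coefficients of the second fundamental form: L = -3*sin(u)/Abs(sin(u)), M = 0, N = -3*sin(u)^3/Abs(sin(u)).
Assemble K = (LN − M²)/(EG − F²) = 1/9. At (u, v) = (pi/5, 0): K = 1/9.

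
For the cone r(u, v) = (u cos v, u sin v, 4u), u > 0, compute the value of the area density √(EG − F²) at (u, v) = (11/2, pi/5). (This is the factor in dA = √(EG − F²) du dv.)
√(EG − F²)|_{(11/2, pi/5)} = 11*sqrt(17)/2

E = 17, F = 0, G = u^2, so EG − F² = 17*u^2. Taking the positive square root: √(EG − F²) = sqrt(17)*Abs(u). At (u, v) = (11/2, pi/5): 11*sqrt(17)/2.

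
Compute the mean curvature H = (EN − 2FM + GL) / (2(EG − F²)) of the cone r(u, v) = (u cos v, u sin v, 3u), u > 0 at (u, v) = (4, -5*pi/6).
H = 3*sqrt(10)/80

With E = 10, F = 0, G = u^2, L = 0, M = 0, N = 3*sqrt(10)*u^2/(10*Abs(u)), assemble
  H = (EN − 2FM + GL) / (2(EG − F²)) = 3*sqrt(10)/(20*Abs(u)).
At (u, v) = (4, -5*pi/6): H = 3*sqrt(10)/80.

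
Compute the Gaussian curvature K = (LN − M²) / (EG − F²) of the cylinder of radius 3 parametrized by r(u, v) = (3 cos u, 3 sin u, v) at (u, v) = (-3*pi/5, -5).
K = 0

Coefficients of the first fundamental form: E = 9, F = 0, G = 1.
Coefficients of the second fundamental form: L = -3, M = 0, N = 0.
Assemble K = (LN − M²)/(EG − F²) = 0. At (u, v) = (-3*pi/5, -5): K = 0.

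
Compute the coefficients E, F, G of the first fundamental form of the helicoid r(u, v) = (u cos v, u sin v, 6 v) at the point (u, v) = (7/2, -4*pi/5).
E = 1;  F = 0;  G = 193/4

Partials: r_u = (cos(v), sin(v), 0), r_v = (-u*sin(v), u*cos(v), 6). As functions of (u, v):
  E = r_u · r_u = 1,
  F = r_u · r_v = 0,
  G = r_v · r_v = u^2 + 36.
Evaluating at (u, v) = (7/2, -4*pi/5): E = 1, F = 0, G = 193/4.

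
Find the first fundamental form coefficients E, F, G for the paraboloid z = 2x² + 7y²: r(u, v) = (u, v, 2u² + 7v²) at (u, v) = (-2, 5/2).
E = 65;  F = -280;  G = 1226

Partials: r_u = (1, 0, 4*u), r_v = (0, 1, 14*v). As functions of (u, v):
  E = r_u · r_u = 16*u^2 + 1,
  F = r_u · r_v = 56*u*v,
  G = r_v · r_v = 196*v^2 + 1.
Evaluating at (u, v) = (-2, 5/2): E = 65, F = -280, G = 1226.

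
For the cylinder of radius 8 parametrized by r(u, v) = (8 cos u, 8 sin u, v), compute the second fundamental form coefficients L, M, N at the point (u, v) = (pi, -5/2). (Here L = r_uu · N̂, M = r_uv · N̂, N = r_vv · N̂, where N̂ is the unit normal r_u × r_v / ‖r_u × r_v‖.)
L = -8;  M = 0;  N = 0

Compute the unit normal N̂(u, v) = (cos(u), sin(u), 0), and the second partials r_uu, r_uv, r_vv. Take dot products:
  L(u, v) = r_uu · N̂ = -8,
  M(u, v) = r_uv · N̂ = 0,
  N(u, v) = r_vv · N̂ = 0.
Evaluating at (u, v) = (pi, -5/2):
  L = -8, M = 0, N = 0.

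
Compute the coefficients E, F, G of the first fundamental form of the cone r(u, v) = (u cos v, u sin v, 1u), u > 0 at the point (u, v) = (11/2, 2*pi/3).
E = 2;  F = 0;  G = 121/4

Partials: r_u = (cos(v), sin(v), 1), r_v = (-u*sin(v), u*cos(v), 0). As functions of (u, v):
  E = r_u · r_u = 2,
  F = r_u · r_v = 0,
  G = r_v · r_v = u^2.
Evaluating at (u, v) = (11/2, 2*pi/3): E = 2, F = 0, G = 121/4.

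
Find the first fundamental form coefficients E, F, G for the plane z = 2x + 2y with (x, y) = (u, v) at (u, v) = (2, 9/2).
E = 5;  F = 4;  G = 5

Partials: r_u = (1, 0, 2), r_v = (0, 1, 2). As functions of (u, v):
  E = r_u · r_u = 5,
  F = r_u · r_v = 4,
  G = r_v · r_v = 5.
Evaluating at (u, v) = (2, 9/2): E = 5, F = 4, G = 5.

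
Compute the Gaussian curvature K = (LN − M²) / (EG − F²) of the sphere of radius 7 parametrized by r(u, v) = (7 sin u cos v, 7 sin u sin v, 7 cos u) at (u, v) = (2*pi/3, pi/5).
K = 1/49

Coefficients of the first fundamental form: E = 49, F = 0, G = 49*sin(u)^2.
Coefficients of the second fundamental form: L = -7*sin(u)/Abs(sin(u)), M = 0, N = -7*sin(u)^3/Abs(sin(u)).
Assemble K = (LN − M²)/(EG − F²) = 1/49. At (u, v) = (2*pi/3, pi/5): K = 1/49.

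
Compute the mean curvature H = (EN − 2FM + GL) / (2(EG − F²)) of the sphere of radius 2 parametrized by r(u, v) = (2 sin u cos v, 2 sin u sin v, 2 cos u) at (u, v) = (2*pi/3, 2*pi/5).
H = -1/2

With E = 4, F = 0, G = 4*sin(u)^2, L = -2*sin(u)/Abs(sin(u)), M = 0, N = -2*sin(u)^3/Abs(sin(u)), assemble
  H = (EN − 2FM + GL) / (2(EG − F²)) = -sin(u)/(2*Abs(sin(u))).
At (u, v) = (2*pi/3, 2*pi/5): H = -1/2.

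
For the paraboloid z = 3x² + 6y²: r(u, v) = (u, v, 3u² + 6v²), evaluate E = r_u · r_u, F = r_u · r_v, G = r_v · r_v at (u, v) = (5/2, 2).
E = 226;  F = 360;  G = 577

Partials: r_u = (1, 0, 6*u), r_v = (0, 1, 12*v). As functions of (u, v):
  E = r_u · r_u = 36*u^2 + 1,
  F = r_u · r_v = 72*u*v,
  G = r_v · r_v = 144*v^2 + 1.
Evaluating at (u, v) = (5/2, 2): E = 226, F = 360, G = 577.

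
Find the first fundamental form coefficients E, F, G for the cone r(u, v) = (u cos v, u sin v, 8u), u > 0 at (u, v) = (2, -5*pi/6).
E = 65;  F = 0;  G = 4

Partials: r_u = (cos(v), sin(v), 8), r_v = (-u*sin(v), u*cos(v), 0). As functions of (u, v):
  E = r_u · r_u = 65,
  F = r_u · r_v = 0,
  G = r_v · r_v = u^2.
Evaluating at (u, v) = (2, -5*pi/6): E = 65, F = 0, G = 4.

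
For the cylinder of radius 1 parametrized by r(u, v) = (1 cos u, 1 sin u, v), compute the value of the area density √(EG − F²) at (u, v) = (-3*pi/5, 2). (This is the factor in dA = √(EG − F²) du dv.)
√(EG − F²)|_{(-3*pi/5, 2)} = 1

E = 1, F = 0, G = 1, so EG − F² = 1. Taking the positive square root: √(EG − F²) = 1. At (u, v) = (-3*pi/5, 2): 1.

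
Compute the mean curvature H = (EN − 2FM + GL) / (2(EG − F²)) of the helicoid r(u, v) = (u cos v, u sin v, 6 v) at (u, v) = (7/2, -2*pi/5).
H = 0

With E = 1, F = 0, G = u^2 + 36, L = 0, M = -6/sqrt(u^2 + 36), N = 0, assemble
  H = (EN − 2FM + GL) / (2(EG − F²)) = 0.
At (u, v) = (7/2, -2*pi/5): H = 0.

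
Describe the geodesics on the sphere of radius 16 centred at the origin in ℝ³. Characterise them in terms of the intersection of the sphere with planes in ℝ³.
Geodesics on the sphere of radius 16 are great circles — circles of radius 16 obtained as the intersection of the sphere with planes through the origin (the centre of the sphere).

A curve α(t) of nonzero constant speed on the sphere of radius 16 is a geodesic iff its acceleration α̈ is everywhere normal to the surface, i.e. parallel to the radial vector α(t). Then d/dt(α × α̇) = α̇ × α̇ + α × α̈ = 0, so α × α̇ is a constant vector n ≠ 0 and α(t) · n = 0 for all t: α lies in the plane through the origin with normal n. The intersection of that plane with the sphere is a circle of radius 16 (a great circle). Conversely, a great circle traversed at constant speed has centripetal acceleration pointing at the origin, hence normal to the sphere, so every great circle is a geodesic.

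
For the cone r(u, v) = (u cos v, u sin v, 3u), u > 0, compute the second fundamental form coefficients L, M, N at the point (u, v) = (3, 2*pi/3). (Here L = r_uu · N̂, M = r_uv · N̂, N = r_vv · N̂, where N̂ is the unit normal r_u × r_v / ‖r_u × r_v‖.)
L = 0;  M = 0;  N = 9*sqrt(10)/10

Compute the unit normal N̂(u, v) = (-3*sqrt(10)*u*cos(v)/(10*Abs(u)), -3*sqrt(10)*u*sin(v)/(10*Abs(u)), sqrt(10)*u/(10*Abs(u))), and the second partials r_uu, r_uv, r_vv. Take dot products:
  L(u, v) = r_uu · N̂ = 0,
  M(u, v) = r_uv · N̂ = 0,
  N(u, v) = r_vv · N̂ = 3*sqrt(10)*u^2/(10*Abs(u)).
Evaluating at (u, v) = (3, 2*pi/3):
  L = 0, M = 0, N = 9*sqrt(10)/10.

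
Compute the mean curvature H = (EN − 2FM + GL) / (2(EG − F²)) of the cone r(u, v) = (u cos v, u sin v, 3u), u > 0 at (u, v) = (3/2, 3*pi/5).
H = sqrt(10)/10

With E = 10, F = 0, G = u^2, L = 0, M = 0, N = 3*sqrt(10)*u^2/(10*Abs(u)), assemble
  H = (EN − 2FM + GL) / (2(EG − F²)) = 3*sqrt(10)/(20*Abs(u)).
At (u, v) = (3/2, 3*pi/5): H = sqrt(10)/10.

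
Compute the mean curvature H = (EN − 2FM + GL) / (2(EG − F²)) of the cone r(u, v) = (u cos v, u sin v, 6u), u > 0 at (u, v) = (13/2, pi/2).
H = 6*sqrt(37)/481

With E = 37, F = 0, G = u^2, L = 0, M = 0, N = 6*sqrt(37)*u^2/(37*Abs(u)), assemble
  H = (EN − 2FM + GL) / (2(EG − F²)) = 3*sqrt(37)/(37*Abs(u)).
At (u, v) = (13/2, pi/2): H = 6*sqrt(37)/481.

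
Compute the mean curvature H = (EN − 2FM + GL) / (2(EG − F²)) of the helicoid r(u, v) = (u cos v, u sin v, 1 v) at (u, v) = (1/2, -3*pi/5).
H = 0

With E = 1, F = 0, G = u^2 + 1, L = 0, M = -1/sqrt(u^2 + 1), N = 0, assemble
  H = (EN − 2FM + GL) / (2(EG − F²)) = 0.
At (u, v) = (1/2, -3*pi/5): H = 0.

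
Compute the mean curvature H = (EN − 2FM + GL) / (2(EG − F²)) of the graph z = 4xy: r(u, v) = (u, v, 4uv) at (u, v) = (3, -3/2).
H = 288*sqrt(181)/32761

With E = 16*v^2 + 1, F = 16*u*v, G = 16*u^2 + 1, L = 0, M = 4/sqrt(16*u^2 + 16*v^2 + 1), N = 0, assemble
  H = (EN − 2FM + GL) / (2(EG − F²)) = -64*u*v/(16*u^2 + 16*v^2 + 1)^(3/2).
At (u, v) = (3, -3/2): H = 288*sqrt(181)/32761.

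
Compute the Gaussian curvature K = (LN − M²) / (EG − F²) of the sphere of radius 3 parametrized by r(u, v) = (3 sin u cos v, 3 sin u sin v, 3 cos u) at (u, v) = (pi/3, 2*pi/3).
K = 1/9

Coefficients of the first fundamental form: E = 9, F = 0, G = 9*sin(u)^2.
Coefficients of the second fundamental form: L = -3*sin(u)/Abs(sin(u)), M = 0, N = -3*sin(u)^3/Abs(sin(u)).
Assemble K = (LN − M²)/(EG − F²) = 1/9. At (u, v) = (pi/3, 2*pi/3): K = 1/9.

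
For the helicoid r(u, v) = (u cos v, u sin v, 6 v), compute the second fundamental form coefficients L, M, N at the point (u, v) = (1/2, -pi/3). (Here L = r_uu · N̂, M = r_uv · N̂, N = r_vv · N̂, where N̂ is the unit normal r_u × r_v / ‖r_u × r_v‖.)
L = 0;  M = -12*sqrt(145)/145;  N = 0

Compute the unit normal N̂(u, v) = (6*sin(v)/sqrt(u^2 + 36), -6*cos(v)/sqrt(u^2 + 36), u/sqrt(u^2 + 36)), and the second partials r_uu, r_uv, r_vv. Take dot products:
  L(u, v) = r_uu · N̂ = 0,
  M(u, v) = r_uv · N̂ = -6/sqrt(u^2 + 36),
  N(u, v) = r_vv · N̂ = 0.
Evaluating at (u, v) = (1/2, -pi/3):
  L = 0, M = -12*sqrt(145)/145, N = 0.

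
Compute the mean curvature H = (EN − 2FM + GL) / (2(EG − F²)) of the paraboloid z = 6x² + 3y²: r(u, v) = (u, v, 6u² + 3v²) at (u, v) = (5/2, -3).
H = 4653/42875

With E = 144*u^2 + 1, F = 72*u*v, G = 36*v^2 + 1, L = 12/sqrt(144*u^2 + 36*v^2 + 1), M = 0, N = 6/sqrt(144*u^2 + 36*v^2 + 1), assemble
  H = (EN − 2FM + GL) / (2(EG − F²)) = 9*(48*u^2 + 24*v^2 + 1)/(144*u^2 + 36*v^2 + 1)^(3/2).
At (u, v) = (5/2, -3): H = 4653/42875.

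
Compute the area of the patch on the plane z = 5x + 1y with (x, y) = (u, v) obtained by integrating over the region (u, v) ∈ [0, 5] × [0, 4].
Area = 60*sqrt(3)

Area = ∫∫ √(EG − F²) du dv with √(EG − F²) = 3*sqrt(3). Integrating over [0, 5] × [0, 4] gives 60*sqrt(3).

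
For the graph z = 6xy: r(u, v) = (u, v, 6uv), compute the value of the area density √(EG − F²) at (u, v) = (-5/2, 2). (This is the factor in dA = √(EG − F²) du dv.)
√(EG − F²)|_{(-5/2, 2)} = sqrt(370)

E = 36*v^2 + 1, F = 36*u*v, G = 36*u^2 + 1, so EG − F² = 36*u^2 + 36*v^2 + 1. Taking the positive square root: √(EG − F²) = sqrt(36*u^2 + 36*v^2 + 1). At (u, v) = (-5/2, 2): sqrt(370).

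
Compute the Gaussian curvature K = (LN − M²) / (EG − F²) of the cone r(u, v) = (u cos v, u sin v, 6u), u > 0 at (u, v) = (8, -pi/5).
K = 0

Coefficients of the first fundamental form: E = 37, F = 0, G = u^2.
Coefficients of the second fundamental form: L = 0, M = 0, N = 6*sqrt(37)*u^2/(37*Abs(u)).
Assemble K = (LN − M²)/(EG − F²) = 0. At (u, v) = (8, -pi/5): K = 0.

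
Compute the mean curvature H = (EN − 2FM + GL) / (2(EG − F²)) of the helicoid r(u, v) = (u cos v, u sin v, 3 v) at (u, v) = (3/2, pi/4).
H = 0

With E = 1, F = 0, G = u^2 + 9, L = 0, M = -3/sqrt(u^2 + 9), N = 0, assemble
  H = (EN − 2FM + GL) / (2(EG − F²)) = 0.
At (u, v) = (3/2, pi/4): H = 0.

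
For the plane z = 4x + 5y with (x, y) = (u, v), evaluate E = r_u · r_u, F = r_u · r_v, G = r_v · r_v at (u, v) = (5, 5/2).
E = 17;  F = 20;  G = 26

Partials: r_u = (1, 0, 4), r_v = (0, 1, 5). As functions of (u, v):
  E = r_u · r_u = 17,
  F = r_u · r_v = 20,
  G = r_v · r_v = 26.
Evaluating at (u, v) = (5, 5/2): E = 17, F = 20, G = 26.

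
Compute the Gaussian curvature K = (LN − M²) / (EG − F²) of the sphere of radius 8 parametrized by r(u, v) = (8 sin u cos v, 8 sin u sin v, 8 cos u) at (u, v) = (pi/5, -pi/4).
K = 1/64

Coefficients of the first fundamental form: E = 64, F = 0, G = 64*sin(u)^2.
Coefficients of the second fundamental form: L = -8*sin(u)/Abs(sin(u)), M = 0, N = -8*sin(u)^3/Abs(sin(u)).
Assemble K = (LN − M²)/(EG − F²) = 1/64. At (u, v) = (pi/5, -pi/4): K = 1/64.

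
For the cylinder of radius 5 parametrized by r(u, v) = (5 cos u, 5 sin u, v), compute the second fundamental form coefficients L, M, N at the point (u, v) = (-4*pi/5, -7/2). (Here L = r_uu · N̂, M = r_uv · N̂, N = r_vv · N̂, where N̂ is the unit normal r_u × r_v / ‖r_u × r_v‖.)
L = -5;  M = 0;  N = 0

Compute the unit normal N̂(u, v) = (cos(u), sin(u), 0), and the second partials r_uu, r_uv, r_vv. Take dot products:
  L(u, v) = r_uu · N̂ = -5,
  M(u, v) = r_uv · N̂ = 0,
  N(u, v) = r_vv · N̂ = 0.
Evaluating at (u, v) = (-4*pi/5, -7/2):
  L = -5, M = 0, N = 0.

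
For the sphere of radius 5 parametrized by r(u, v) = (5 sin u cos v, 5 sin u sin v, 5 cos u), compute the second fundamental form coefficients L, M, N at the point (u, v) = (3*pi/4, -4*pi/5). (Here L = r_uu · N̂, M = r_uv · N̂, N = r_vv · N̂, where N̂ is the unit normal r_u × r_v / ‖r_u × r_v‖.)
L = -5;  M = 0;  N = -5/2

Compute the unit normal N̂(u, v) = (sin(u)^2*cos(v)/Abs(sin(u)), sin(u)^2*sin(v)/Abs(sin(u)), sin(2*u)/(2*Abs(sin(u)))), and the second partials r_uu, r_uv, r_vv. Take dot products:
  L(u, v) = r_uu · N̂ = -5*sin(u)/Abs(sin(u)),
  M(u, v) = r_uv · N̂ = 0,
  N(u, v) = r_vv · N̂ = -5*sin(u)^3/Abs(sin(u)).
Evaluating at (u, v) = (3*pi/4, -4*pi/5):
  L = -5, M = 0, N = -5/2.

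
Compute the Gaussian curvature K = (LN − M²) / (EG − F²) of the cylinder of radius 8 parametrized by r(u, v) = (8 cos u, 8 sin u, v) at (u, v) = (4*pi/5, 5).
K = 0

Coefficients of the first fundamental form: E = 64, F = 0, G = 1.
Coefficients of the second fundamental form: L = -8, M = 0, N = 0.
Assemble K = (LN − M²)/(EG − F²) = 0. At (u, v) = (4*pi/5, 5): K = 0.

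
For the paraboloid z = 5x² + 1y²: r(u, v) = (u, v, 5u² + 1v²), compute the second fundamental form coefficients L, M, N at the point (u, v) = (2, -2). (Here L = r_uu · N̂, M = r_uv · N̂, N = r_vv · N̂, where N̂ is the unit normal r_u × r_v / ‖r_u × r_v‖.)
L = 10*sqrt(417)/417;  M = 0;  N = 2*sqrt(417)/417

Compute the unit normal N̂(u, v) = (-10*u/sqrt(100*u^2 + 4*v^2 + 1), -2*v/sqrt(100*u^2 + 4*v^2 + 1), 1/sqrt(100*u^2 + 4*v^2 + 1)), and the second partials r_uu, r_uv, r_vv. Take dot products:
  L(u, v) = r_uu · N̂ = 10/sqrt(100*u^2 + 4*v^2 + 1),
  M(u, v) = r_uv · N̂ = 0,
  N(u, v) = r_vv · N̂ = 2/sqrt(100*u^2 + 4*v^2 + 1).
Evaluating at (u, v) = (2, -2):
  L = 10*sqrt(417)/417, M = 0, N = 2*sqrt(417)/417.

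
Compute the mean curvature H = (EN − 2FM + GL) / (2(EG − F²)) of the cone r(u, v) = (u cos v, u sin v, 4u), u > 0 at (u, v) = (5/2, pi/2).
H = 4*sqrt(17)/85

With E = 17, F = 0, G = u^2, L = 0, M = 0, N = 4*sqrt(17)*u^2/(17*Abs(u)), assemble
  H = (EN − 2FM + GL) / (2(EG − F²)) = 2*sqrt(17)/(17*Abs(u)).
At (u, v) = (5/2, pi/2): H = 4*sqrt(17)/85.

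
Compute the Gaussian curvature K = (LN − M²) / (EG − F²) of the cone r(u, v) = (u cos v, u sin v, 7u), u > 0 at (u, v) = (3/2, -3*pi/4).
K = 0

Coefficients of the first fundamental form: E = 50, F = 0, G = u^2.
Coefficients of the second fundamental form: L = 0, M = 0, N = 7*sqrt(2)*u^2/(10*Abs(u)).
Assemble K = (LN − M²)/(EG − F²) = 0. At (u, v) = (3/2, -3*pi/4): K = 0.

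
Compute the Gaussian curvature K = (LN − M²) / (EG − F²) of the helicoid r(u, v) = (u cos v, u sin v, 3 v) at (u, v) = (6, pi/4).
K = -1/225

Coefficients of the first fundamental form: E = 1, F = 0, G = u^2 + 9.
Coefficients of the second fundamental form: L = 0, M = -3/sqrt(u^2 + 9), N = 0.
Assemble K = (LN − M²)/(EG − F²) = -9/(u^2 + 9)^2. At (u, v) = (6, pi/4): K = -1/225.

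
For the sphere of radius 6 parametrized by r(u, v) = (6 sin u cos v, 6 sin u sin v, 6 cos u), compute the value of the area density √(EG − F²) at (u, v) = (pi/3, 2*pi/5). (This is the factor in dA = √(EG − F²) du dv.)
√(EG − F²)|_{(pi/3, 2*pi/5)} = 18*sqrt(3)

E = 36, F = 0, G = 36*sin(u)^2, so EG − F² = 1296*sin(u)^2. Taking the positive square root: √(EG − F²) = 36*Abs(sin(u)). At (u, v) = (pi/3, 2*pi/5): 18*sqrt(3).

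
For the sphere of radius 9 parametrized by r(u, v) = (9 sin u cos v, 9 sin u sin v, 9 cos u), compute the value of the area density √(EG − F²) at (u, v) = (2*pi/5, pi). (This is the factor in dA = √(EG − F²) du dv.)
√(EG − F²)|_{(2*pi/5, pi)} = 81*sqrt(2*sqrt(5) + 10)/4

E = 81, F = 0, G = 81*sin(u)^2, so EG − F² = 6561*sin(u)^2. Taking the positive square root: √(EG − F²) = 81*Abs(sin(u)). At (u, v) = (2*pi/5, pi): 81*sqrt(2*sqrt(5) + 10)/4.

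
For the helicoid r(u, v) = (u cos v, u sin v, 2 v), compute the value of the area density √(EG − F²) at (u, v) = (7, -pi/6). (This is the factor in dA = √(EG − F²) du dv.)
√(EG − F²)|_{(7, -pi/6)} = sqrt(53)

E = 1, F = 0, G = u^2 + 4, so EG − F² = u^2 + 4. Taking the positive square root: √(EG − F²) = sqrt(u^2 + 4). At (u, v) = (7, -pi/6): sqrt(53).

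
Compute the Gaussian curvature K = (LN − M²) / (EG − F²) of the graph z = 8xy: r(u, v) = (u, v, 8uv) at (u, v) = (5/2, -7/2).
K = -64/1404225

Coefficients of the first fundamental form: E = 64*v^2 + 1, F = 64*u*v, G = 64*u^2 + 1.
Coefficients of the second fundamental form: L = 0, M = 8/sqrt(64*u^2 + 64*v^2 + 1), N = 0.
Assemble K = (LN − M²)/(EG − F²) = -64/(4096*u^4 + 8192*u^2*v^2 + 128*u^2 + 4096*v^4 + 128*v^2 + 1). At (u, v) = (5/2, -7/2): K = -64/1404225.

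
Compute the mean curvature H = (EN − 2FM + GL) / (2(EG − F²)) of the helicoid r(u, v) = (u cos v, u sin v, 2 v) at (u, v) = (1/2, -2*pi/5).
H = 0

With E = 1, F = 0, G = u^2 + 4, L = 0, M = -2/sqrt(u^2 + 4), N = 0, assemble
  H = (EN − 2FM + GL) / (2(EG − F²)) = 0.
At (u, v) = (1/2, -2*pi/5): H = 0.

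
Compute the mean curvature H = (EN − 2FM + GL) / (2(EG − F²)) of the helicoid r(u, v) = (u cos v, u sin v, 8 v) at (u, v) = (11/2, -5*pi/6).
H = 0

With E = 1, F = 0, G = u^2 + 64, L = 0, M = -8/sqrt(u^2 + 64), N = 0, assemble
  H = (EN − 2FM + GL) / (2(EG − F²)) = 0.
At (u, v) = (11/2, -5*pi/6): H = 0.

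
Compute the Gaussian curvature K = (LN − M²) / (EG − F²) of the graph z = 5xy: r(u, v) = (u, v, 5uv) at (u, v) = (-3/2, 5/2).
K = -100/182329

Coefficients of the first fundamental form: E = 25*v^2 + 1, F = 25*u*v, G = 25*u^2 + 1.
Coefficients of the second fundamental form: L = 0, M = 5/sqrt(25*u^2 + 25*v^2 + 1), N = 0.
Assemble K = (LN − M²)/(EG − F²) = -25/(625*u^4 + 1250*u^2*v^2 + 50*u^2 + 625*v^4 + 50*v^2 + 1). At (u, v) = (-3/2, 5/2): K = -100/182329.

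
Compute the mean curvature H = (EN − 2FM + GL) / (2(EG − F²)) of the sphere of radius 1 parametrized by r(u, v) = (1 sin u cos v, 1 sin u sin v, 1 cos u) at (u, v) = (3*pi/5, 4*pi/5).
H = -1

With E = 1, F = 0, G = sin(u)^2, L = -sin(u)/Abs(sin(u)), M = 0, N = -sin(u)^3/Abs(sin(u)), assemble
  H = (EN − 2FM + GL) / (2(EG − F²)) = -sin(u)/Abs(sin(u)).
At (u, v) = (3*pi/5, 4*pi/5): H = -1.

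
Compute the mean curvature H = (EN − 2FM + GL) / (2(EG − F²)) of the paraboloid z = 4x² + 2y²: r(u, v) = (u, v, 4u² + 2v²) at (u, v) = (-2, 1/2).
H = 178*sqrt(29)/7569

With E = 64*u^2 + 1, F = 32*u*v, G = 16*v^2 + 1, L = 8/sqrt(64*u^2 + 16*v^2 + 1), M = 0, N = 4/sqrt(64*u^2 + 16*v^2 + 1), assemble
  H = (EN − 2FM + GL) / (2(EG − F²)) = 2*(64*u^2 + 32*v^2 + 3)/(64*u^2 + 16*v^2 + 1)^(3/2).
At (u, v) = (-2, 1/2): H = 178*sqrt(29)/7569.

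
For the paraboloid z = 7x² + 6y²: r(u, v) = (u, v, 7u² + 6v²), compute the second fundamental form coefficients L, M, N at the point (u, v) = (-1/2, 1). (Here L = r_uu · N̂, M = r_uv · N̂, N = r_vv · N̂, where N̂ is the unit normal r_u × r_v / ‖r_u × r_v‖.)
L = 7*sqrt(194)/97;  M = 0;  N = 6*sqrt(194)/97

Compute the unit normal N̂(u, v) = (-14*u/sqrt(196*u^2 + 144*v^2 + 1), -12*v/sqrt(196*u^2 + 144*v^2 + 1), 1/sqrt(196*u^2 + 144*v^2 + 1)), and the second partials r_uu, r_uv, r_vv. Take dot products:
  L(u, v) = r_uu · N̂ = 14/sqrt(196*u^2 + 144*v^2 + 1),
  M(u, v) = r_uv · N̂ = 0,
  N(u, v) = r_vv · N̂ = 12/sqrt(196*u^2 + 144*v^2 + 1).
Evaluating at (u, v) = (-1/2, 1):
  L = 7*sqrt(194)/97, M = 0, N = 6*sqrt(194)/97.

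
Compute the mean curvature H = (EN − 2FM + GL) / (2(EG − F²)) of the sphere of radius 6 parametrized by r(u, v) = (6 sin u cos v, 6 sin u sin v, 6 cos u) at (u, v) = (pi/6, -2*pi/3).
H = -1/6

With E = 36, F = 0, G = 36*sin(u)^2, L = -6*sin(u)/Abs(sin(u)), M = 0, N = -6*sin(u)^3/Abs(sin(u)), assemble
  H = (EN − 2FM + GL) / (2(EG − F²)) = -sin(u)/(6*Abs(sin(u))).
At (u, v) = (pi/6, -2*pi/3): H = -1/6.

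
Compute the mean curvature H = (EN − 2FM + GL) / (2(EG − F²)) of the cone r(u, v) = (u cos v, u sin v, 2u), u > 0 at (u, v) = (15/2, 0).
H = 2*sqrt(5)/75

With E = 5, F = 0, G = u^2, L = 0, M = 0, N = 2*sqrt(5)*u^2/(5*Abs(u)), assemble
  H = (EN − 2FM + GL) / (2(EG − F²)) = sqrt(5)/(5*Abs(u)).
At (u, v) = (15/2, 0): H = 2*sqrt(5)/75.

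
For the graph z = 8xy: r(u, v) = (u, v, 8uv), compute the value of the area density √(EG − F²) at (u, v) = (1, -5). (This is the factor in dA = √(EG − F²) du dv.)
√(EG − F²)|_{(1, -5)} = 3*sqrt(185)

E = 64*v^2 + 1, F = 64*u*v, G = 64*u^2 + 1, so EG − F² = 64*u^2 + 64*v^2 + 1. Taking the positive square root: √(EG − F²) = sqrt(64*u^2 + 64*v^2 + 1). At (u, v) = (1, -5): 3*sqrt(185).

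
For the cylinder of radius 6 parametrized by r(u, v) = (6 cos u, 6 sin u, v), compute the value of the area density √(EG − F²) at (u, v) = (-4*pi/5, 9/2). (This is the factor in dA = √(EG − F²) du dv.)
√(EG − F²)|_{(-4*pi/5, 9/2)} = 6

E = 36, F = 0, G = 1, so EG − F² = 36. Taking the positive square root: √(EG − F²) = 6. At (u, v) = (-4*pi/5, 9/2): 6.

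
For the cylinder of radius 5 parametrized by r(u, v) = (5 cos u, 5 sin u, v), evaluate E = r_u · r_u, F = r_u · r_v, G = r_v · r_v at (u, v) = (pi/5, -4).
E = 25;  F = 0;  G = 1

Partials: r_u = (-5*sin(u), 5*cos(u), 0), r_v = (0, 0, 1). As functions of (u, v):
  E = r_u · r_u = 25,
  F = r_u · r_v = 0,
  G = r_v · r_v = 1.
Evaluating at (u, v) = (pi/5, -4): E = 25, F = 0, G = 1.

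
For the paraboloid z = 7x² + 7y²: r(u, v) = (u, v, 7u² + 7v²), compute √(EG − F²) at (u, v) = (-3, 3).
√(EG − F²)|_{(-3, 3)} = sqrt(3529)

E = 196*u^2 + 1, F = 196*u*v, G = 196*v^2 + 1; EG − F² = 196*u^2 + 196*v^2 + 1; √(EG − F²) = sqrt(196*u^2 + 196*v^2 + 1). At the given point: sqrt(3529).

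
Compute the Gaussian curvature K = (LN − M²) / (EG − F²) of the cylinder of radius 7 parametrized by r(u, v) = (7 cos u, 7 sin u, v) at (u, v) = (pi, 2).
K = 0

Coefficients of the first fundamental form: E = 49, F = 0, G = 1.
Coefficients of the second fundamental form: L = -7, M = 0, N = 0.
Assemble K = (LN − M²)/(EG − F²) = 0. At (u, v) = (pi, 2): K = 0.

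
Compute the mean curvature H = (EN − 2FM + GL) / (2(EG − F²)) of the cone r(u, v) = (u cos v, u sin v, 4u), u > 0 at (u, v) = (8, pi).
H = sqrt(17)/68

With E = 17, F = 0, G = u^2, L = 0, M = 0, N = 4*sqrt(17)*u^2/(17*Abs(u)), assemble
  H = (EN − 2FM + GL) / (2(EG − F²)) = 2*sqrt(17)/(17*Abs(u)).
At (u, v) = (8, pi): H = sqrt(17)/68.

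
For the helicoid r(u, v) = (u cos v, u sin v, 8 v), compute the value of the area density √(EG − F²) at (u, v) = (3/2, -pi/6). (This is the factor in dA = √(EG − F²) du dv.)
√(EG − F²)|_{(3/2, -pi/6)} = sqrt(265)/2

E = 1, F = 0, G = u^2 + 64, so EG − F² = u^2 + 64. Taking the positive square root: √(EG − F²) = sqrt(u^2 + 64). At (u, v) = (3/2, -pi/6): sqrt(265)/2.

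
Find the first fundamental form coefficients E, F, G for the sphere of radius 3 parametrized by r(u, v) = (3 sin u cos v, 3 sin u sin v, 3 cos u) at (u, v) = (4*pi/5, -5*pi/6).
E = 9;  F = 0;  G = 45/8 - 9*sqrt(5)/8

Partials: r_u = (3*cos(u)*cos(v), 3*sin(v)*cos(u), -3*sin(u)), r_v = (-3*sin(u)*sin(v), 3*sin(u)*cos(v), 0). As functions of (u, v):
  E = r_u · r_u = 9,
  F = r_u · r_v = 0,
  G = r_v · r_v = 9*sin(u)^2.
Evaluating at (u, v) = (4*pi/5, -5*pi/6): E = 9, F = 0, G = 45/8 - 9*sqrt(5)/8.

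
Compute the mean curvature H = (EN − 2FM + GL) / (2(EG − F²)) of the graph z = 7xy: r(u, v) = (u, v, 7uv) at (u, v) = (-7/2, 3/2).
H = 7203*sqrt(2846)/4049858

With E = 49*v^2 + 1, F = 49*u*v, G = 49*u^2 + 1, L = 0, M = 7/sqrt(49*u^2 + 49*v^2 + 1), N = 0, assemble
  H = (EN − 2FM + GL) / (2(EG − F²)) = -343*u*v/(49*u^2 + 49*v^2 + 1)^(3/2).
At (u, v) = (-7/2, 3/2): H = 7203*sqrt(2846)/4049858.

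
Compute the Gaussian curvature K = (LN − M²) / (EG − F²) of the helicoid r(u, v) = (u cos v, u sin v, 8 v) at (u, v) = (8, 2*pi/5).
K = -1/256

Coefficients of the first fundamental form: E = 1, F = 0, G = u^2 + 64.
Coefficients of the second fundamental form: L = 0, M = -8/sqrt(u^2 + 64), N = 0.
Assemble K = (LN − M²)/(EG − F²) = -64/(u^2 + 64)^2. At (u, v) = (8, 2*pi/5): K = -1/256.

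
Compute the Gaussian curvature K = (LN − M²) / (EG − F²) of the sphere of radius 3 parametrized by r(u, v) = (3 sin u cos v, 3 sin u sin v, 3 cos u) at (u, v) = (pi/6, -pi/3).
K = 1/9

Coefficients of the first fundamental form: E = 9, F = 0, G = 9*sin(u)^2.
Coefficients of the second fundamental form: L = -3*sin(u)/Abs(sin(u)), M = 0, N = -3*sin(u)^3/Abs(sin(u)).
Assemble K = (LN − M²)/(EG − F²) = 1/9. At (u, v) = (pi/6, -pi/3): K = 1/9.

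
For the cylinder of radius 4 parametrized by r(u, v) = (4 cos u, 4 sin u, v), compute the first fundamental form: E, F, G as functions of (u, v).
E = 16;  F = 0;  G = 1

Compute partials: r_u = (-4*sin(u), 4*cos(u), 0), r_v = (0, 0, 1). Then
  E = r_u · r_u = 16,
  F = r_u · r_v = 0,
  G = r_v · r_v = 1.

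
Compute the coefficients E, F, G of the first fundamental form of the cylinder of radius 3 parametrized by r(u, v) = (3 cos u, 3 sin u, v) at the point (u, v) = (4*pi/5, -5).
E = 9;  F = 0;  G = 1

Partials: r_u = (-3*sin(u), 3*cos(u), 0), r_v = (0, 0, 1). As functions of (u, v):
  E = r_u · r_u = 9,
  F = r_u · r_v = 0,
  G = r_v · r_v = 1.
Evaluating at (u, v) = (4*pi/5, -5): E = 9, F = 0, G = 1.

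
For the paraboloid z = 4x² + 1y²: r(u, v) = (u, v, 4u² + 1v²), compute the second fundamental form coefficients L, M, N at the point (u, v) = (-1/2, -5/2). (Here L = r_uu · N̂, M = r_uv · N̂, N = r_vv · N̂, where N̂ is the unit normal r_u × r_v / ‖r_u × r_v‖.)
L = 4*sqrt(42)/21;  M = 0;  N = sqrt(42)/21

Compute the unit normal N̂(u, v) = (-8*u/sqrt(64*u^2 + 4*v^2 + 1), -2*v/sqrt(64*u^2 + 4*v^2 + 1), 1/sqrt(64*u^2 + 4*v^2 + 1)), and the second partials r_uu, r_uv, r_vv. Take dot products:
  L(u, v) = r_uu · N̂ = 8/sqrt(64*u^2 + 4*v^2 + 1),
  M(u, v) = r_uv · N̂ = 0,
  N(u, v) = r_vv · N̂ = 2/sqrt(64*u^2 + 4*v^2 + 1).
Evaluating at (u, v) = (-1/2, -5/2):
  L = 4*sqrt(42)/21, M = 0, N = sqrt(42)/21.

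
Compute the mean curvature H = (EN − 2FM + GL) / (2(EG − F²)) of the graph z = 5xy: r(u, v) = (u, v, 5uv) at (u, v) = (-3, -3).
H = -1125*sqrt(451)/203401

With E = 25*v^2 + 1, F = 25*u*v, G = 25*u^2 + 1, L = 0, M = 5/sqrt(25*u^2 + 25*v^2 + 1), N = 0, assemble
  H = (EN − 2FM + GL) / (2(EG − F²)) = -125*u*v/(25*u^2 + 25*v^2 + 1)^(3/2).
At (u, v) = (-3, -3): H = -1125*sqrt(451)/203401.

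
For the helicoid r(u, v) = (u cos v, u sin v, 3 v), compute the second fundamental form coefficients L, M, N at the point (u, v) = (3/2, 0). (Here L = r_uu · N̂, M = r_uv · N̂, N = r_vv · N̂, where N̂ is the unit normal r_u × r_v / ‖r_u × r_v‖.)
L = 0;  M = -2*sqrt(5)/5;  N = 0

Compute the unit normal N̂(u, v) = (3*sin(v)/sqrt(u^2 + 9), -3*cos(v)/sqrt(u^2 + 9), u/sqrt(u^2 + 9)), and the second partials r_uu, r_uv, r_vv. Take dot products:
  L(u, v) = r_uu · N̂ = 0,
  M(u, v) = r_uv · N̂ = -3/sqrt(u^2 + 9),
  N(u, v) = r_vv · N̂ = 0.
Evaluating at (u, v) = (3/2, 0):
  L = 0, M = -2*sqrt(5)/5, N = 0.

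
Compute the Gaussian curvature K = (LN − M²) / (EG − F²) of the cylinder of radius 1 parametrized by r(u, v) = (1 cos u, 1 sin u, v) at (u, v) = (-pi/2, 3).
K = 0

Coefficients of the first fundamental form: E = 1, F = 0, G = 1.
Coefficients of the second fundamental form: L = -1, M = 0, N = 0.
Assemble K = (LN − M²)/(EG − F²) = 0. At (u, v) = (-pi/2, 3): K = 0.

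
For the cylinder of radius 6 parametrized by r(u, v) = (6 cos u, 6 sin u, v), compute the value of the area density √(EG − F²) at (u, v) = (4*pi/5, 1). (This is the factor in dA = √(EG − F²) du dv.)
√(EG − F²)|_{(4*pi/5, 1)} = 6

E = 36, F = 0, G = 1, so EG − F² = 36. Taking the positive square root: √(EG − F²) = 6. At (u, v) = (4*pi/5, 1): 6.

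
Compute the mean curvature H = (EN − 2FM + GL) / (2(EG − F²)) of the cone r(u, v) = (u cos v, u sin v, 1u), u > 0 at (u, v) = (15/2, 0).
H = sqrt(2)/30

With E = 2, F = 0, G = u^2, L = 0, M = 0, N = sqrt(2)*u^2/(2*Abs(u)), assemble
  H = (EN − 2FM + GL) / (2(EG − F²)) = sqrt(2)/(4*Abs(u)).
At (u, v) = (15/2, 0): H = sqrt(2)/30.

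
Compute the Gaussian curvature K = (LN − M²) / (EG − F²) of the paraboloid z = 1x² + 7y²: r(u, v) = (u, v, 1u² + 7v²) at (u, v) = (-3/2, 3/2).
K = 28/203401

Coefficients of the first fundamental form: E = 4*u^2 + 1, F = 28*u*v, G = 196*v^2 + 1.
Coefficients of the second fundamental form: L = 2/sqrt(4*u^2 + 196*v^2 + 1), M = 0, N = 14/sqrt(4*u^2 + 196*v^2 + 1).
Assemble K = (LN − M²)/(EG − F²) = 28/(16*u^4 + 1568*u^2*v^2 + 8*u^2 + 38416*v^4 + 392*v^2 + 1). At (u, v) = (-3/2, 3/2): K = 28/203401.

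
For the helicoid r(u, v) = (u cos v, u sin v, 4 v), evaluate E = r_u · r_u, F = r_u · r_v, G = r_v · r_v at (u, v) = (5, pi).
E = 1;  F = 0;  G = 41

Partials: r_u = (cos(v), sin(v), 0), r_v = (-u*sin(v), u*cos(v), 4). As functions of (u, v):
  E = r_u · r_u = 1,
  F = r_u · r_v = 0,
  G = r_v · r_v = u^2 + 16.
Evaluating at (u, v) = (5, pi): E = 1, F = 0, G = 41.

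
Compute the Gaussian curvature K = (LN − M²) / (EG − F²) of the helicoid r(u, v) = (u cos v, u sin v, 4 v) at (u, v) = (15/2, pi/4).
K = -256/83521

Coefficients of the first fundamental form: E = 1, F = 0, G = u^2 + 16.
Coefficients of the second fundamental form: L = 0, M = -4/sqrt(u^2 + 16), N = 0.
Assemble K = (LN − M²)/(EG − F²) = -16/(u^2 + 16)^2. At (u, v) = (15/2, pi/4): K = -256/83521.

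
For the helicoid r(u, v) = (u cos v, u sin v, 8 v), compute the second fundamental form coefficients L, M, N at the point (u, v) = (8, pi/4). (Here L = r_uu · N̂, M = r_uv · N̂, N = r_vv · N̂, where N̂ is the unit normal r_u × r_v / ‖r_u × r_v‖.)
L = 0;  M = -sqrt(2)/2;  N = 0

Compute the unit normal N̂(u, v) = (8*sin(v)/sqrt(u^2 + 64), -8*cos(v)/sqrt(u^2 + 64), u/sqrt(u^2 + 64)), and the second partials r_uu, r_uv, r_vv. Take dot products:
  L(u, v) = r_uu · N̂ = 0,
  M(u, v) = r_uv · N̂ = -8/sqrt(u^2 + 64),
  N(u, v) = r_vv · N̂ = 0.
Evaluating at (u, v) = (8, pi/4):
  L = 0, M = -sqrt(2)/2, N = 0.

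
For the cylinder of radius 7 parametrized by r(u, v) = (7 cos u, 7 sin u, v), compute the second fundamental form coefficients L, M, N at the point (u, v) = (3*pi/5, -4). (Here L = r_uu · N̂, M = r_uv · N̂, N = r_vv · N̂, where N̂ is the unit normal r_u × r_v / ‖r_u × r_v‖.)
L = -7;  M = 0;  N = 0

Compute the unit normal N̂(u, v) = (cos(u), sin(u), 0), and the second partials r_uu, r_uv, r_vv. Take dot products:
  L(u, v) = r_uu · N̂ = -7,
  M(u, v) = r_uv · N̂ = 0,
  N(u, v) = r_vv · N̂ = 0.
Evaluating at (u, v) = (3*pi/5, -4):
  L = -7, M = 0, N = 0.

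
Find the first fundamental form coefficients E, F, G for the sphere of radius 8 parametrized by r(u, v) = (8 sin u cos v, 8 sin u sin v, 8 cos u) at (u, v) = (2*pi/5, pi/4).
E = 64;  F = 0;  G = 8*sqrt(5) + 40

Partials: r_u = (8*cos(u)*cos(v), 8*sin(v)*cos(u), -8*sin(u)), r_v = (-8*sin(u)*sin(v), 8*sin(u)*cos(v), 0). As functions of (u, v):
  E = r_u · r_u = 64,
  F = r_u · r_v = 0,
  G = r_v · r_v = 64*sin(u)^2.
Evaluating at (u, v) = (2*pi/5, pi/4): E = 64, F = 0, G = 8*sqrt(5) + 40.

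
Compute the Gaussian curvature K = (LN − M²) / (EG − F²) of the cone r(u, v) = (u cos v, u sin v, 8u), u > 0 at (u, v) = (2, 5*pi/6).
K = 0

Coefficients of the first fundamental form: E = 65, F = 0, G = u^2.
Coefficients of the second fundamental form: L = 0, M = 0, N = 8*sqrt(65)*u^2/(65*Abs(u)).
Assemble K = (LN − M²)/(EG − F²) = 0. At (u, v) = (2, 5*pi/6): K = 0.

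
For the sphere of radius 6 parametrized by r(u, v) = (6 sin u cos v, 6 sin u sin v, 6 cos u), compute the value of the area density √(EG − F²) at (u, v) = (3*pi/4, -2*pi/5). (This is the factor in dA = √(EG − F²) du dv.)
√(EG − F²)|_{(3*pi/4, -2*pi/5)} = 18*sqrt(2)

E = 36, F = 0, G = 36*sin(u)^2, so EG − F² = 1296*sin(u)^2. Taking the positive square root: √(EG − F²) = 36*Abs(sin(u)). At (u, v) = (3*pi/4, -2*pi/5): 18*sqrt(2).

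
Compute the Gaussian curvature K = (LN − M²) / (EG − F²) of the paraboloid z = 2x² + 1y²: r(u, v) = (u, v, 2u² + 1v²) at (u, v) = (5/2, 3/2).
K = 2/3025

Coefficients of the first fundamental form: E = 16*u^2 + 1, F = 8*u*v, G = 4*v^2 + 1.
Coefficients of the second fundamental form: L = 4/sqrt(16*u^2 + 4*v^2 + 1), M = 0, N = 2/sqrt(16*u^2 + 4*v^2 + 1).
Assemble K = (LN − M²)/(EG − F²) = 8/(256*u^4 + 128*u^2*v^2 + 32*u^2 + 16*v^4 + 8*v^2 + 1). At (u, v) = (5/2, 3/2): K = 2/3025.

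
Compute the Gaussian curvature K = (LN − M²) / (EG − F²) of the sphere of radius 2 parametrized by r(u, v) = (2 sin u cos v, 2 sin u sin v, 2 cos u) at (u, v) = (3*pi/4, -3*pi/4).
K = 1/4

Coefficients of the first fundamental form: E = 4, F = 0, G = 4*sin(u)^2.
Coefficients of the second fundamental form: L = -2*sin(u)/Abs(sin(u)), M = 0, N = -2*sin(u)^3/Abs(sin(u)).
Assemble K = (LN − M²)/(EG − F²) = 1/4. At (u, v) = (3*pi/4, -3*pi/4): K = 1/4.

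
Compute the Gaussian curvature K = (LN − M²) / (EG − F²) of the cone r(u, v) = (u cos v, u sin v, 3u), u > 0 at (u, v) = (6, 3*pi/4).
K = 0

Coefficients of the first fundamental form: E = 10, F = 0, G = u^2.
Coefficients of the second fundamental form: L = 0, M = 0, N = 3*sqrt(10)*u^2/(10*Abs(u)).
Assemble K = (LN − M²)/(EG − F²) = 0. At (u, v) = (6, 3*pi/4): K = 0.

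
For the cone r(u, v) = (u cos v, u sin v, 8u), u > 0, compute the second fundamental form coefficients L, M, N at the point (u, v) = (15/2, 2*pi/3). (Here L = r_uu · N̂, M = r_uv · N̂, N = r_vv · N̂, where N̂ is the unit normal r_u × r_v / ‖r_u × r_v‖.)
L = 0;  M = 0;  N = 12*sqrt(65)/13

Compute the unit normal N̂(u, v) = (-8*sqrt(65)*u*cos(v)/(65*Abs(u)), -8*sqrt(65)*u*sin(v)/(65*Abs(u)), sqrt(65)*u/(65*Abs(u))), and the second partials r_uu, r_uv, r_vv. Take dot products:
  L(u, v) = r_uu · N̂ = 0,
  M(u, v) = r_uv · N̂ = 0,
  N(u, v) = r_vv · N̂ = 8*sqrt(65)*u^2/(65*Abs(u)).
Evaluating at (u, v) = (15/2, 2*pi/3):
  L = 0, M = 0, N = 12*sqrt(65)/13.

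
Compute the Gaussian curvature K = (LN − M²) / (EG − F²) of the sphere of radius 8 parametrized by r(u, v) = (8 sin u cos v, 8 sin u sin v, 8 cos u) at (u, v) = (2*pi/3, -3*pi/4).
K = 1/64

Coefficients of the first fundamental form: E = 64, F = 0, G = 64*sin(u)^2.
Coefficients of the second fundamental form: L = -8*sin(u)/Abs(sin(u)), M = 0, N = -8*sin(u)^3/Abs(sin(u)).
Assemble K = (LN − M²)/(EG − F²) = 1/64. At (u, v) = (2*pi/3, -3*pi/4): K = 1/64.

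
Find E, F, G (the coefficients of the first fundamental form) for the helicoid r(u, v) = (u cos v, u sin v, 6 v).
E = 1;  F = 0;  G = u^2 + 36

Compute partials: r_u = (cos(v), sin(v), 0), r_v = (-u*sin(v), u*cos(v), 6). Then
  E = r_u · r_u = 1,
  F = r_u · r_v = 0,
  G = r_v · r_v = u^2 + 36.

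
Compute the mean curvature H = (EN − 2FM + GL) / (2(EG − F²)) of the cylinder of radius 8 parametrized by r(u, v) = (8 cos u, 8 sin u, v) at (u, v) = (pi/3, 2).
H = -1/16

With E = 64, F = 0, G = 1, L = -8, M = 0, N = 0, assemble
  H = (EN − 2FM + GL) / (2(EG − F²)) = -1/16.
At (u, v) = (pi/3, 2): H = -1/16.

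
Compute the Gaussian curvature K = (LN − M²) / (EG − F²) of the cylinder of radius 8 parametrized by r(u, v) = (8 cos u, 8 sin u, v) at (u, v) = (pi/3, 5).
K = 0

Coefficients of the first fundamental form: E = 64, F = 0, G = 1.
Coefficients of the second fundamental form: L = -8, M = 0, N = 0.
Assemble K = (LN − M²)/(EG − F²) = 0. At (u, v) = (pi/3, 5): K = 0.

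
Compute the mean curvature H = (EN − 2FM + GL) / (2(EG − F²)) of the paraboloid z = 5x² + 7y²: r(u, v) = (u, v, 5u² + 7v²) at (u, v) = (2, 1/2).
H = 1019*sqrt(2)/4500

With E = 100*u^2 + 1, F = 140*u*v, G = 196*v^2 + 1, L = 10/sqrt(100*u^2 + 196*v^2 + 1), M = 0, N = 14/sqrt(100*u^2 + 196*v^2 + 1), assemble
  H = (EN − 2FM + GL) / (2(EG − F²)) = 4*(175*u^2 + 245*v^2 + 3)/(100*u^2 + 196*v^2 + 1)^(3/2).
At (u, v) = (2, 1/2): H = 1019*sqrt(2)/4500.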